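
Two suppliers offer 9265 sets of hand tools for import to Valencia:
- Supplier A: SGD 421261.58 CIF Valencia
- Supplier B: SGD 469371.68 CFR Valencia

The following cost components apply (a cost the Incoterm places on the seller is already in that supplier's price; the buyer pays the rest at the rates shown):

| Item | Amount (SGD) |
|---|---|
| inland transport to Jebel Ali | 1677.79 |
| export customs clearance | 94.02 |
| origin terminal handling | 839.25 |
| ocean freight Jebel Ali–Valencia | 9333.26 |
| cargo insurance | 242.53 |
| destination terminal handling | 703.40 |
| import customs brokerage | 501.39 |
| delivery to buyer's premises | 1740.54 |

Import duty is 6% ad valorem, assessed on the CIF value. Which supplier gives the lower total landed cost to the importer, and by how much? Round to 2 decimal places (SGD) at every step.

Supplier A is cheaper by SGD 51253.79

Supplier A (CIF):
The CIF price already equals the CIF value: 421261.58
Import duty = 421261.58 × 6% = 25275.69
Buyer bears (A): 703.40 + 501.39 + 1740.54 = 2945.33
Landed cost (A) = invoice 421261.58 + 2945.33 + duty 25275.69 = 449482.60
Supplier B (CFR):
CIF value = CFR price + insurance = 469371.68 + 242.53 = 469614.21
Import duty = 469614.21 × 6% = 28176.85
Buyer bears (B): 242.53 + 703.40 + 501.39 + 1740.54 = 3187.86
Landed cost (B) = invoice 469371.68 + 3187.86 + duty 28176.85 = 500736.39
Difference = |449482.60 − 500736.39| = 51253.79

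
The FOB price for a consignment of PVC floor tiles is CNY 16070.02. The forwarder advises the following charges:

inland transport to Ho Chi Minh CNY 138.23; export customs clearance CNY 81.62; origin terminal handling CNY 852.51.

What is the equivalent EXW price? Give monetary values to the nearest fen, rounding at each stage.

EXW price: CNY 14997.66

From FOB to EXW, the seller no longer bears: inland to port, export clearance, origin terminal.
EXW price = 16070.02 − 138.23 − 81.62 − 852.51 = 14997.66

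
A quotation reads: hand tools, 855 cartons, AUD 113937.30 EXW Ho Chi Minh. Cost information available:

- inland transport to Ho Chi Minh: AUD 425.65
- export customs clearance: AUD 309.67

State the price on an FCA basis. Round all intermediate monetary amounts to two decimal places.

From EXW to FCA, the seller additionally bears: inland to port, export clearance.
FCA price = 113937.30 + 425.65 + 309.67 = 114672.62

FCA price: AUD 114672.62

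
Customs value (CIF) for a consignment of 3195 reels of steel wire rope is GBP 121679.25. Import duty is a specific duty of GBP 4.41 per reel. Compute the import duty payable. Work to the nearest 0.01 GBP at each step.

Import duty = 3195 × 4.41 = 14089.95

Import duty: GBP 14089.95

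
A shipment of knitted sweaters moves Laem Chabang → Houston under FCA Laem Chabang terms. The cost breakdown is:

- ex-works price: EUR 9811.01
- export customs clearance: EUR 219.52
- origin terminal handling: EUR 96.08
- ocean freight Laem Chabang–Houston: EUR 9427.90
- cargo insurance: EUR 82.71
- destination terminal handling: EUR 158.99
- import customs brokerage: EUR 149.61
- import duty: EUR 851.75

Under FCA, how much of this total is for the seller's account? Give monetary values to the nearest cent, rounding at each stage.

Seller's account: EUR 10030.53

FCA: the seller delivers export-cleared goods to the carrier; the buyer bears costs from that point.
Seller's account: goods 9811.01 + export clearance 219.52 = 10030.53
Buyer's account: origin terminal 96.08 + freight 9427.90 + insurance 82.71 + destination terminal 158.99 + brokerage 149.61 + duty 851.75 = 10767.04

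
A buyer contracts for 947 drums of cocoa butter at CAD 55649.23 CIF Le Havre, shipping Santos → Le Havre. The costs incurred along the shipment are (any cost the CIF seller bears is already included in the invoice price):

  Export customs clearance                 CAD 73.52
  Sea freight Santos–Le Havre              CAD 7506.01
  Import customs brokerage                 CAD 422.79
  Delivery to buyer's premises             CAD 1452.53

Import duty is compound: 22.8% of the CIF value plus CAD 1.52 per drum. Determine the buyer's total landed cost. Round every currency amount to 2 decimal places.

CIF: the seller pays costs through ocean freight and marine insurance to the destination port.
Already in the invoice (seller's account under CIF): export clearance, freight — exclude.
The CIF price already equals the CIF value: 55649.23
Ad valorem component: 55649.23 × 22.8% = 12688.02
Specific component: 947 × 1.52 = 1439.44
Import duty = 12688.02 + 1439.44 = 14127.46
Buyer bears: brokerage 422.79 + delivery 1452.53 + duty 14127.46 = 16002.78
Landed cost = invoice 55649.23 + 16002.78 = 71652.01

Total landed cost: CAD 71652.01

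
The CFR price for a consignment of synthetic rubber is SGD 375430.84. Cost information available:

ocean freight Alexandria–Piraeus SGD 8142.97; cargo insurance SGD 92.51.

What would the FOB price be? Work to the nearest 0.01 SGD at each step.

FOB price: SGD 367287.87

Not relevant to the conversion: insurance — on the buyer under both terms; not part of either seller's price.
From CFR to FOB, the seller no longer bears: freight.
FOB price = 375430.84 − 8142.97 = 367287.87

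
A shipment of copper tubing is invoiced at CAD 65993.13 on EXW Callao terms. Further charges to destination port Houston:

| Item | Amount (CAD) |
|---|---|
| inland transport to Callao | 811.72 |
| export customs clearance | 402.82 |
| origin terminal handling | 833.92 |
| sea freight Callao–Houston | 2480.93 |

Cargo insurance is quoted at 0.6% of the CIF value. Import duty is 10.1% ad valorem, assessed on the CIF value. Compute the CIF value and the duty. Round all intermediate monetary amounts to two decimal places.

Let C be the CIF value. C = EXW price + pre-shipment costs + freight + 0.6% × C
C − 0.6% × C = 65993.13 + 811.72 + 402.82 + 833.92 + 2480.93
0.994 × C = 70522.52
C = 70522.52 / 0.994 = 70948.21
Insurance premium = 0.6% × 70948.21 = 425.69
Import duty = 70948.21 × 10.1% = 7165.77

CIF value: CAD 70948.21; import duty: CAD 7165.77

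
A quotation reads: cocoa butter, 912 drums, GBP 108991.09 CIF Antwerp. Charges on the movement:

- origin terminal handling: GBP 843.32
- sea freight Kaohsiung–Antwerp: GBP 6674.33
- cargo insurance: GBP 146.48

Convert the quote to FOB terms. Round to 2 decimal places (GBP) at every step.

Not relevant to the conversion: origin terminal — on the seller under both CIF and FOB; already in the CIF price and stays in the FOB price.
From CIF to FOB, the seller no longer bears: freight, insurance.
FOB price = 108991.09 − 6674.33 − 146.48 = 102170.28

FOB price: GBP 102170.28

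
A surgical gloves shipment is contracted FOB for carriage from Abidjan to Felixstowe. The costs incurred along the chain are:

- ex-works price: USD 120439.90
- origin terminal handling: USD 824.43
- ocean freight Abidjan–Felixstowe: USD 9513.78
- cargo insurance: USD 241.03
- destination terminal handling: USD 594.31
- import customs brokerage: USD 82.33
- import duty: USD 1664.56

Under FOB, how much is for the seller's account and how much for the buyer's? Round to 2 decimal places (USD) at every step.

FOB: the seller bears costs until goods are on board at the origin port; the buyer bears freight, insurance and all costs thereafter.
Seller's account: goods 120439.90 + origin terminal 824.43 = 121264.33
Buyer's account: freight 9513.78 + insurance 241.03 + destination terminal 594.31 + brokerage 82.33 + duty 1664.56 = 12096.01

Seller: USD 121264.33; buyer: USD 12096.01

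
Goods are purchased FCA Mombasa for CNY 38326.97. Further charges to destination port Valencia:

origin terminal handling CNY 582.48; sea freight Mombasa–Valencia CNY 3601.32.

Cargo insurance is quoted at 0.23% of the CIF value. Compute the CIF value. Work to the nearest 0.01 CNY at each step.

CIF value: CNY 42608.77

Let C be the CIF value. C = FCA price + pre-shipment costs + freight + 0.23% × C
C − 0.23% × C = 38326.97 + 582.48 + 3601.32
0.9977 × C = 42510.77
C = 42510.77 / 0.9977 = 42608.77
Insurance premium = 0.23% × 42608.77 = 98.00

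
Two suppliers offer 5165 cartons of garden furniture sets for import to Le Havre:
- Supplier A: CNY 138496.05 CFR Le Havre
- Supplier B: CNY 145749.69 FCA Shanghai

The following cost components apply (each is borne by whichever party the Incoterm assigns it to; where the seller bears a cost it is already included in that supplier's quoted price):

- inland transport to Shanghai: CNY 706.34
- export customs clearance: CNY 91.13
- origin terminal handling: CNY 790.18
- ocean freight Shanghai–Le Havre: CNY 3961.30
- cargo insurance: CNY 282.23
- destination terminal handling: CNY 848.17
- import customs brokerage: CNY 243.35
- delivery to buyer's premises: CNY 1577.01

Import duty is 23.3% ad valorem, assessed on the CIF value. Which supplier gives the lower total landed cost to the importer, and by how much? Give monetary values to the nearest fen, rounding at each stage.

Supplier A is cheaper by CNY 14802.31

Supplier A (CFR):
CIF value = CFR price + insurance = 138496.05 + 282.23 = 138778.28
Import duty = 138778.28 × 23.3% = 32335.34
Buyer bears (A): 282.23 + 848.17 + 243.35 + 1577.01 = 2950.76
Landed cost (A) = invoice 138496.05 + 2950.76 + duty 32335.34 = 173782.15
Supplier B (FCA):
CIF value = FCA price + origin terminal + freight + insurance = 145749.69 + 790.18 + 3961.30 + 282.23 = 150783.40
Import duty = 150783.40 × 23.3% = 35132.53
Buyer bears (B): 790.18 + 3961.30 + 282.23 + 848.17 + 243.35 + 1577.01 = 7702.24
Landed cost (B) = invoice 145749.69 + 7702.24 + duty 35132.53 = 188584.46
Difference = |173782.15 − 188584.46| = 14802.31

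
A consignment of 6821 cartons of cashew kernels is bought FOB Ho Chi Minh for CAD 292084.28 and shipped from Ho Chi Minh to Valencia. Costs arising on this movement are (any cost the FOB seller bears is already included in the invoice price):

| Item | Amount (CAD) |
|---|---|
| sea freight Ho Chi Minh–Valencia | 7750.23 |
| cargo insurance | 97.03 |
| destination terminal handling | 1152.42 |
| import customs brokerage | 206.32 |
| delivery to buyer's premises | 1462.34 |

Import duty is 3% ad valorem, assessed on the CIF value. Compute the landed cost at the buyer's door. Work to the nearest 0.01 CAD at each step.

Total landed cost: CAD 311750.57

FOB: the seller bears costs until goods are on board at the origin port; the buyer bears freight, insurance and all costs thereafter.
CIF value = FOB price + freight + insurance = 292084.28 + 7750.23 + 97.03 = 299931.54
Import duty = 299931.54 × 3% = 8997.95
Buyer bears: freight 7750.23 + insurance 97.03 + destination terminal 1152.42 + brokerage 206.32 + delivery 1462.34 + duty 8997.95 = 19666.29
Landed cost = invoice 292084.28 + 19666.29 = 311750.57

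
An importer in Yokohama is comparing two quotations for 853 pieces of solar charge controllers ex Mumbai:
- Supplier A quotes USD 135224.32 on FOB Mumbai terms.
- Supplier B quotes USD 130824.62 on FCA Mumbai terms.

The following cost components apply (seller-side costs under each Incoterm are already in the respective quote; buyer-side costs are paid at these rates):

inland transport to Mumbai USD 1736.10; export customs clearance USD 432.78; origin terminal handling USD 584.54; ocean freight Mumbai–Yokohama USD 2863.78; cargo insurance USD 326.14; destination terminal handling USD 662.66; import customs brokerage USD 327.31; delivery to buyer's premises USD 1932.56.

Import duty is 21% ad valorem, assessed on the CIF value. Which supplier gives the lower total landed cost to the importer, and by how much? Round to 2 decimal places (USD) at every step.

Supplier A (FOB):
CIF value = FOB price + freight + insurance = 135224.32 + 2863.78 + 326.14 = 138414.24
Import duty = 138414.24 × 21% = 29066.99
Buyer bears (A): 2863.78 + 326.14 + 662.66 + 327.31 + 1932.56 = 6112.45
Landed cost (A) = invoice 135224.32 + 6112.45 + duty 29066.99 = 170403.76
Supplier B (FCA):
CIF value = FCA price + origin terminal + freight + insurance = 130824.62 + 584.54 + 2863.78 + 326.14 = 134599.08
Import duty = 134599.08 × 21% = 28265.81
Buyer bears (B): 584.54 + 2863.78 + 326.14 + 662.66 + 327.31 + 1932.56 = 6696.99
Landed cost (B) = invoice 130824.62 + 6696.99 + duty 28265.81 = 165787.42
Difference = |170403.76 − 165787.42| = 4616.34

Supplier B is cheaper by USD 4616.34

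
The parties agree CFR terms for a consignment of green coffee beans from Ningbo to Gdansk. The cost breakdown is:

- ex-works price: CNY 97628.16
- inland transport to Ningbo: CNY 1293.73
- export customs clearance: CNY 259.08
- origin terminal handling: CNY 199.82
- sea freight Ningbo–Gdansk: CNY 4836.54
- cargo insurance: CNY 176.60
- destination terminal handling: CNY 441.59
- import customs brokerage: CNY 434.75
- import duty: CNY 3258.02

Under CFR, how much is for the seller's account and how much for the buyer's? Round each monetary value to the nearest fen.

Seller: CNY 104217.33; buyer: CNY 4310.96

CFR: the seller pays costs through ocean freight to the destination port, but not insurance.
Seller's account: goods 97628.16 + inland to port 1293.73 + export clearance 259.08 + origin terminal 199.82 + freight 4836.54 = 104217.33
Buyer's account: insurance 176.60 + destination terminal 441.59 + brokerage 434.75 + duty 3258.02 = 4310.96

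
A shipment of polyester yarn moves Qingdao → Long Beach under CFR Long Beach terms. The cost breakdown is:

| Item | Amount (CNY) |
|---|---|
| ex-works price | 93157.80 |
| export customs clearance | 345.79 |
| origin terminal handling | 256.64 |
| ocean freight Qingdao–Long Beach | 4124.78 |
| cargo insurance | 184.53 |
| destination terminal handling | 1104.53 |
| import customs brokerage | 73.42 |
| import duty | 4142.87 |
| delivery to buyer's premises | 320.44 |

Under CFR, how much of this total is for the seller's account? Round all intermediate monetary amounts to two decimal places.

Seller's account: CNY 97885.01

CFR: the seller pays costs through ocean freight to the destination port, but not insurance.
Seller's account: goods 93157.80 + export clearance 345.79 + origin terminal 256.64 + freight 4124.78 = 97885.01
Buyer's account: insurance 184.53 + destination terminal 1104.53 + brokerage 73.42 + duty 4142.87 + delivery 320.44 = 5825.79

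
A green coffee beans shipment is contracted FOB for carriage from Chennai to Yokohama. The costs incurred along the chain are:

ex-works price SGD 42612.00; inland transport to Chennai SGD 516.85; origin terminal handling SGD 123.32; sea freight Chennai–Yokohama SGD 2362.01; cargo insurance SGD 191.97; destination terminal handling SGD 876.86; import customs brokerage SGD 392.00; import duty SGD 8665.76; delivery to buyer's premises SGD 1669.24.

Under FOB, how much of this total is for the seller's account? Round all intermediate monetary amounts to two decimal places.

Seller's account: SGD 43252.17

FOB: the seller bears costs until goods are on board at the origin port; the buyer bears freight, insurance and all costs thereafter.
Seller's account: goods 42612.00 + inland to port 516.85 + origin terminal 123.32 = 43252.17
Buyer's account: freight 2362.01 + insurance 191.97 + destination terminal 876.86 + brokerage 392.00 + duty 8665.76 + delivery 1669.24 = 14157.84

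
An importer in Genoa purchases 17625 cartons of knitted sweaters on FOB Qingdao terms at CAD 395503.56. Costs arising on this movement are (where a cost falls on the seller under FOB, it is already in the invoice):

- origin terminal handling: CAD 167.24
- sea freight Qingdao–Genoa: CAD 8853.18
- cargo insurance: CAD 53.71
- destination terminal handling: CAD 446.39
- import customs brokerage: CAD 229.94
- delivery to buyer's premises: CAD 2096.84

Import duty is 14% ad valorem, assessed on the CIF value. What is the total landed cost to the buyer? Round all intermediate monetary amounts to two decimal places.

FOB: the seller bears costs until goods are on board at the origin port; the buyer bears freight, insurance and all costs thereafter.
Already in the invoice (seller's account under FOB): origin terminal — exclude.
CIF value = FOB price + freight + insurance = 395503.56 + 8853.18 + 53.71 = 404410.45
Import duty = 404410.45 × 14% = 56617.46
Buyer bears: freight 8853.18 + insurance 53.71 + destination terminal 446.39 + brokerage 229.94 + delivery 2096.84 + duty 56617.46 = 68297.52
Landed cost = invoice 395503.56 + 68297.52 = 463801.08

Total landed cost: CAD 463801.08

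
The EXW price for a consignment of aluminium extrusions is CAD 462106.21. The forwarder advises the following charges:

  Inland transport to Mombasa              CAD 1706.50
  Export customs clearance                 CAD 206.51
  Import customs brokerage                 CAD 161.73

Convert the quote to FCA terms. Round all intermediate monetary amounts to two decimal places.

Not relevant to the conversion: brokerage — on the buyer under both terms; not part of either seller's price.
From EXW to FCA, the seller additionally bears: inland to port, export clearance.
FCA price = 462106.21 + 1706.50 + 206.51 = 464019.22

FCA price: CAD 464019.22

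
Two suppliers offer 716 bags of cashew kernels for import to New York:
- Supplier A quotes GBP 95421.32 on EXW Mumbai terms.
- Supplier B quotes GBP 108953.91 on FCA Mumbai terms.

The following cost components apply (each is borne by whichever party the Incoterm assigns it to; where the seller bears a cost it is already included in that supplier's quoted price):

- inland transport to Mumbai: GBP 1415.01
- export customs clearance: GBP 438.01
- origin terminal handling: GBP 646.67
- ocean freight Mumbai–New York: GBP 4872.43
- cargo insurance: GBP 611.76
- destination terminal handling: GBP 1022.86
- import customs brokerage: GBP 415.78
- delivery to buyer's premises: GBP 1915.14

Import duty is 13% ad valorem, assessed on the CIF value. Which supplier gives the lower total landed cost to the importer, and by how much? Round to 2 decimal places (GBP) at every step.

Supplier A is cheaper by GBP 13197.91

Supplier A (EXW):
CIF value = EXW price + inland to port + export clearance + origin terminal + freight + insurance = 95421.32 + 1415.01 + 438.01 + 646.67 + 4872.43 + 611.76 = 103405.20
Import duty = 103405.20 × 13% = 13442.68
Buyer bears (A): 1415.01 + 438.01 + 646.67 + 4872.43 + 611.76 + 1022.86 + 415.78 + 1915.14 = 11337.66
Landed cost (A) = invoice 95421.32 + 11337.66 + duty 13442.68 = 120201.66
Supplier B (FCA):
CIF value = FCA price + origin terminal + freight + insurance = 108953.91 + 646.67 + 4872.43 + 611.76 = 115084.77
Import duty = 115084.77 × 13% = 14961.02
Buyer bears (B): 646.67 + 4872.43 + 611.76 + 1022.86 + 415.78 + 1915.14 = 9484.64
Landed cost (B) = invoice 108953.91 + 9484.64 + duty 14961.02 = 133399.57
Difference = |120201.66 − 133399.57| = 13197.91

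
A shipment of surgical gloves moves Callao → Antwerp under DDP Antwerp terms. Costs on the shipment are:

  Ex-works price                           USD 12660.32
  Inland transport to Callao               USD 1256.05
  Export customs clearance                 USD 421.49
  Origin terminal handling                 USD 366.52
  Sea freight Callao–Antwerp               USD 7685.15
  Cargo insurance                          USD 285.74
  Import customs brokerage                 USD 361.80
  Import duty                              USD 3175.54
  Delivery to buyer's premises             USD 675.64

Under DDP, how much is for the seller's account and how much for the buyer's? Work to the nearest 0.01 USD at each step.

DDP: the seller bears all costs including import duty.
Seller's account: goods 12660.32 + inland to port 1256.05 + export clearance 421.49 + origin terminal 366.52 + freight 7685.15 + insurance 285.74 + brokerage 361.80 + duty 3175.54 + delivery 675.64 = 26888.25
Buyer's account: 0.00

Seller: USD 26888.25; buyer: USD 0.00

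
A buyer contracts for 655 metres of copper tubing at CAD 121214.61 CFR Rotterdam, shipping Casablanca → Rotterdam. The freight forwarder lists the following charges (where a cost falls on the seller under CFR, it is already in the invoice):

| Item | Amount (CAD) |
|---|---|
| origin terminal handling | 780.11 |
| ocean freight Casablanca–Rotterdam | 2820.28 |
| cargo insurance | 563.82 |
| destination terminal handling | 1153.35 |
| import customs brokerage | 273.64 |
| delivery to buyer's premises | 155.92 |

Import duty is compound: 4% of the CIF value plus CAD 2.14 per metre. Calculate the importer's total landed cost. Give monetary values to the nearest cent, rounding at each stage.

Total landed cost: CAD 129634.18

CFR: the seller pays costs through ocean freight to the destination port, but not insurance.
Already in the invoice (seller's account under CFR): origin terminal, freight — exclude.
CIF value = CFR price + insurance = 121214.61 + 563.82 = 121778.43
Ad valorem component: 121778.43 × 4% = 4871.14
Specific component: 655 × 2.14 = 1401.70
Import duty = 4871.14 + 1401.70 = 6272.84
Buyer bears: insurance 563.82 + destination terminal 1153.35 + brokerage 273.64 + delivery 155.92 + duty 6272.84 = 8419.57
Landed cost = invoice 121214.61 + 8419.57 = 129634.18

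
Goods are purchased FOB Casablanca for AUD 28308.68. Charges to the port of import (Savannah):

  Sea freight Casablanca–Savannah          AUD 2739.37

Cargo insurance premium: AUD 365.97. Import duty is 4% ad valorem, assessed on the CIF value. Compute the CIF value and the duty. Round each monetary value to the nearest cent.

CIF = FOB price + freight + insurance
CIF = 28308.68 + 2739.37 + 365.97 = 31414.02
Import duty = 31414.02 × 4% = 1256.56

CIF value: AUD 31414.02; import duty: AUD 1256.56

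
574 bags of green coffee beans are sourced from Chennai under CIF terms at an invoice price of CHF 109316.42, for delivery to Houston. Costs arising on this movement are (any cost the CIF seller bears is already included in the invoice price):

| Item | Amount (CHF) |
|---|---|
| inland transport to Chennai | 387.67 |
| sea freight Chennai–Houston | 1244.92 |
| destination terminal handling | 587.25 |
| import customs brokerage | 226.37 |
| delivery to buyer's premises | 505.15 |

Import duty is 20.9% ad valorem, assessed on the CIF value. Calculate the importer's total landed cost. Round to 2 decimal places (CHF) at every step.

CIF: the seller pays costs through ocean freight and marine insurance to the destination port.
Already in the invoice (seller's account under CIF): inland to port, freight — exclude.
The CIF price already equals the CIF value: 109316.42
Import duty = 109316.42 × 20.9% = 22847.13
Buyer bears: destination terminal 587.25 + brokerage 226.37 + delivery 505.15 + duty 22847.13 = 24165.90
Landed cost = invoice 109316.42 + 24165.90 = 133482.32

Total landed cost: CHF 133482.32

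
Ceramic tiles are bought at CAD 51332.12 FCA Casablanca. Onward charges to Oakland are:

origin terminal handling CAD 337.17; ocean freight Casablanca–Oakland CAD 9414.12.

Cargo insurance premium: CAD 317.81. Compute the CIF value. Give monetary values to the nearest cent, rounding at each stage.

CIF = FCA price + pre-shipment costs + freight + insurance
CIF = 51332.12 + 337.17 + 9414.12 + 317.81 = 61401.22

CIF value: CAD 61401.22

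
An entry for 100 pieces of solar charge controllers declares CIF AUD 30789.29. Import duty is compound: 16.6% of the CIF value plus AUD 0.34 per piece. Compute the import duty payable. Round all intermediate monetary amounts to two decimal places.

Ad valorem component: 30789.29 × 16.6% = 5111.02
Specific component: 100 × 0.34 = 34.00
Import duty = 5111.02 + 34.00 = 5145.02

Import duty: AUD 5145.02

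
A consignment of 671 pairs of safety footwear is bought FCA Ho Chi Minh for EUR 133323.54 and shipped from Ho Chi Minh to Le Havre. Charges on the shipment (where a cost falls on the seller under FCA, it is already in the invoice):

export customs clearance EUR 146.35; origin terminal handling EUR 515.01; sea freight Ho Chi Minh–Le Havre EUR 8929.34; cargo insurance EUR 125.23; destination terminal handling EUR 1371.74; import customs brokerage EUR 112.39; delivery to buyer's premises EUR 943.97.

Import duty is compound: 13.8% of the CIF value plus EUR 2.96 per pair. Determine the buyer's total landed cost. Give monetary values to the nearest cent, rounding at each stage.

Total landed cost: EUR 167026.63

FCA: the seller delivers export-cleared goods to the carrier; the buyer bears costs from that point.
Already in the invoice (seller's account under FCA): export clearance — exclude.
CIF value = FCA price + origin terminal + freight + insurance = 133323.54 + 515.01 + 8929.34 + 125.23 = 142893.12
Ad valorem component: 142893.12 × 13.8% = 19719.25
Specific component: 671 × 2.96 = 1986.16
Import duty = 19719.25 + 1986.16 = 21705.41
Buyer bears: origin terminal 515.01 + freight 8929.34 + insurance 125.23 + destination terminal 1371.74 + brokerage 112.39 + delivery 943.97 + duty 21705.41 = 33703.09
Landed cost = invoice 133323.54 + 33703.09 = 167026.63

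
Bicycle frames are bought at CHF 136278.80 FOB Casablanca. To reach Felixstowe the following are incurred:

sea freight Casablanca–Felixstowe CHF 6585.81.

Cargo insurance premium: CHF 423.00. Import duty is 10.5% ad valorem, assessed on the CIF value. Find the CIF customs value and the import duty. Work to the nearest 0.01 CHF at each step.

CIF = FOB price + freight + insurance
CIF = 136278.80 + 6585.81 + 423.00 = 143287.61
Import duty = 143287.61 × 10.5% = 15045.20

CIF value: CHF 143287.61; import duty: CHF 15045.20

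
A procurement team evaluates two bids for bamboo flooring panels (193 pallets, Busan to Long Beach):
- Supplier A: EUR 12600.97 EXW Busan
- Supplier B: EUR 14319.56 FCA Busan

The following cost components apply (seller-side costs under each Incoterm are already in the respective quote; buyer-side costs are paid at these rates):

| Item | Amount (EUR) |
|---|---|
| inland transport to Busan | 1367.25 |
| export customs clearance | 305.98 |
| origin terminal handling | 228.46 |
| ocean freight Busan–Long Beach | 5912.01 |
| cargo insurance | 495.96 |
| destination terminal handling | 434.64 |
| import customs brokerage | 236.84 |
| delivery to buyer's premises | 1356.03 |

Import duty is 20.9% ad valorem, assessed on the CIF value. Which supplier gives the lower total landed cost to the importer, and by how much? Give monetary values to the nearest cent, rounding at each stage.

Supplier A (EXW):
CIF value = EXW price + inland to port + export clearance + origin terminal + freight + insurance = 12600.97 + 1367.25 + 305.98 + 228.46 + 5912.01 + 495.96 = 20910.63
Import duty = 20910.63 × 20.9% = 4370.32
Buyer bears (A): 1367.25 + 305.98 + 228.46 + 5912.01 + 495.96 + 434.64 + 236.84 + 1356.03 = 10337.17
Landed cost (A) = invoice 12600.97 + 10337.17 + duty 4370.32 = 27308.46
Supplier B (FCA):
CIF value = FCA price + origin terminal + freight + insurance = 14319.56 + 228.46 + 5912.01 + 495.96 = 20955.99
Import duty = 20955.99 × 20.9% = 4379.80
Buyer bears (B): 228.46 + 5912.01 + 495.96 + 434.64 + 236.84 + 1356.03 = 8663.94
Landed cost (B) = invoice 14319.56 + 8663.94 + duty 4379.80 = 27363.30
Difference = |27308.46 − 27363.30| = 54.84

Supplier A is cheaper by EUR 54.84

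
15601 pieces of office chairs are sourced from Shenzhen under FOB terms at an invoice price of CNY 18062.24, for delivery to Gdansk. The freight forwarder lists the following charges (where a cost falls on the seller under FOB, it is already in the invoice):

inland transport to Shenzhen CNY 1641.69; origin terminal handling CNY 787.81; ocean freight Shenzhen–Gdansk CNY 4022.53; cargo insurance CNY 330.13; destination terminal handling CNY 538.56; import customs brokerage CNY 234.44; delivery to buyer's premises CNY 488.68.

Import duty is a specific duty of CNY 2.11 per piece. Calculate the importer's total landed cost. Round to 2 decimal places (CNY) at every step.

Total landed cost: CNY 56594.69

FOB: the seller bears costs until goods are on board at the origin port; the buyer bears freight, insurance and all costs thereafter.
Already in the invoice (seller's account under FOB): inland to port, origin terminal — exclude.
CIF value = FOB price + freight + insurance = 18062.24 + 4022.53 + 330.13 = 22414.90
Import duty = 15601 × 2.11 = 32918.11
Buyer bears: freight 4022.53 + insurance 330.13 + destination terminal 538.56 + brokerage 234.44 + delivery 488.68 + duty 32918.11 = 38532.45
Landed cost = invoice 18062.24 + 38532.45 = 56594.69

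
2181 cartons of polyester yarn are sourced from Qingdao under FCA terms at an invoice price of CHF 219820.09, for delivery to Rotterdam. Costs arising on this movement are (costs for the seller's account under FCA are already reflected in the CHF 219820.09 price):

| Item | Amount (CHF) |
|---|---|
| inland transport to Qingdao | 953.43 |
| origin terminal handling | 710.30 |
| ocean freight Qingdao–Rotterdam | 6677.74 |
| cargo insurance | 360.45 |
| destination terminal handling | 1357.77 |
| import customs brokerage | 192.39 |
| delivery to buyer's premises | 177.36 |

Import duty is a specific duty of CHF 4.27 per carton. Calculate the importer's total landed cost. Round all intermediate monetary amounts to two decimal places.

Total landed cost: CHF 238608.97

FCA: the seller delivers export-cleared goods to the carrier; the buyer bears costs from that point.
Already in the invoice (seller's account under FCA): inland to port — exclude.
CIF value = FCA price + origin terminal + freight + insurance = 219820.09 + 710.30 + 6677.74 + 360.45 = 227568.58
Import duty = 2181 × 4.27 = 9312.87
Buyer bears: origin terminal 710.30 + freight 6677.74 + insurance 360.45 + destination terminal 1357.77 + brokerage 192.39 + delivery 177.36 + duty 9312.87 = 18788.88
Landed cost = invoice 219820.09 + 18788.88 = 238608.97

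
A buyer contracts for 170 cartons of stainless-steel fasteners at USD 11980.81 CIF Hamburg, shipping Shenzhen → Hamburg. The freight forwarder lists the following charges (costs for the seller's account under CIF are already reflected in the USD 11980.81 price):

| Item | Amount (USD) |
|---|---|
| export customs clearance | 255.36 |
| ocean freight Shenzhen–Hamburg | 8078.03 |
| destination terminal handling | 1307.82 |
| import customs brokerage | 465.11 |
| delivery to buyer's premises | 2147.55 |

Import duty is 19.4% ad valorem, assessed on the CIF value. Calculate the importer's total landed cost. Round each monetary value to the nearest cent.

Total landed cost: USD 18225.57

CIF: the seller pays costs through ocean freight and marine insurance to the destination port.
Already in the invoice (seller's account under CIF): export clearance, freight — exclude.
The CIF price already equals the CIF value: 11980.81
Import duty = 11980.81 × 19.4% = 2324.28
Buyer bears: destination terminal 1307.82 + brokerage 465.11 + delivery 2147.55 + duty 2324.28 = 6244.76
Landed cost = invoice 11980.81 + 6244.76 = 18225.57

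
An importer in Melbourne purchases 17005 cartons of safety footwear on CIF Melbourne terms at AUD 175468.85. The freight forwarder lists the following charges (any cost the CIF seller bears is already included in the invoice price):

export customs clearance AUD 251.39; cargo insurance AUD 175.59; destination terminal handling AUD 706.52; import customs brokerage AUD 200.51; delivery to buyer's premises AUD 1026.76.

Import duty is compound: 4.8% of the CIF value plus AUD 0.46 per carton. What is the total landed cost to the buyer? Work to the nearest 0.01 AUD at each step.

CIF: the seller pays costs through ocean freight and marine insurance to the destination port.
Already in the invoice (seller's account under CIF): export clearance, insurance — exclude.
The CIF price already equals the CIF value: 175468.85
Ad valorem component: 175468.85 × 4.8% = 8422.50
Specific component: 17005 × 0.46 = 7822.30
Import duty = 8422.50 + 7822.30 = 16244.80
Buyer bears: destination terminal 706.52 + brokerage 200.51 + delivery 1026.76 + duty 16244.80 = 18178.59
Landed cost = invoice 175468.85 + 18178.59 = 193647.44

Total landed cost: AUD 193647.44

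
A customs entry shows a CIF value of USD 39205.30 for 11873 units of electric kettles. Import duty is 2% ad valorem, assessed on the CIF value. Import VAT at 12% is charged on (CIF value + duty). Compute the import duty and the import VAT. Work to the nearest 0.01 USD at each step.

Import duty = 39205.30 × 2% = 784.11
VAT base = CIF + duty = 39205.30 + 784.11 = 39989.41
Import VAT = 39989.41 × 12% = 4798.73

Import duty: USD 784.11; import VAT: USD 4798.73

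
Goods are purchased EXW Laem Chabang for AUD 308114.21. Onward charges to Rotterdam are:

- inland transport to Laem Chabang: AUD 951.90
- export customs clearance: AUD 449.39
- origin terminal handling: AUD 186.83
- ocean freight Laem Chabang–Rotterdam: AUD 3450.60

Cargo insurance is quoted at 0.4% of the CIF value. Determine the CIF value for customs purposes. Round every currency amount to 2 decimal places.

CIF value: AUD 314410.57

Let C be the CIF value. C = EXW price + pre-shipment costs + freight + 0.4% × C
C − 0.4% × C = 308114.21 + 951.90 + 449.39 + 186.83 + 3450.60
0.996 × C = 313152.93
C = 313152.93 / 0.996 = 314410.57
Insurance premium = 0.4% × 314410.57 = 1257.64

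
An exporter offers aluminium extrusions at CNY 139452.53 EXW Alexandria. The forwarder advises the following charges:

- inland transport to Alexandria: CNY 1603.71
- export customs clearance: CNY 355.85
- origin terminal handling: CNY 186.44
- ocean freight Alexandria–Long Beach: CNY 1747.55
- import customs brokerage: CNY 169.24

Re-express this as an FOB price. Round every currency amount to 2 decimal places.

FOB price: CNY 141598.53

Not relevant to the conversion: brokerage, freight — on the buyer under both terms; not part of either seller's price.
From EXW to FOB, the seller additionally bears: inland to port, export clearance, origin terminal.
FOB price = 139452.53 + 1603.71 + 355.85 + 186.44 = 141598.53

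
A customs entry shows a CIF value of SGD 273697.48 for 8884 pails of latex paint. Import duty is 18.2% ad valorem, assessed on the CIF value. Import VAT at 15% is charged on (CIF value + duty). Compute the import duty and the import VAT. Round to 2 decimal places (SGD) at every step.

Import duty = 273697.48 × 18.2% = 49812.94
VAT base = CIF + duty = 273697.48 + 49812.94 = 323510.42
Import VAT = 323510.42 × 15% = 48526.56

Import duty: SGD 49812.94; import VAT: SGD 48526.56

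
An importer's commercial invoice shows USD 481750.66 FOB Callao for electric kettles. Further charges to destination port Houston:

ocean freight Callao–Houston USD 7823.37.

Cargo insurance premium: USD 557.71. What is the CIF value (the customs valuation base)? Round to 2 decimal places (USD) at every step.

CIF = FOB price + freight + insurance
CIF = 481750.66 + 7823.37 + 557.71 = 490131.74

CIF value: USD 490131.74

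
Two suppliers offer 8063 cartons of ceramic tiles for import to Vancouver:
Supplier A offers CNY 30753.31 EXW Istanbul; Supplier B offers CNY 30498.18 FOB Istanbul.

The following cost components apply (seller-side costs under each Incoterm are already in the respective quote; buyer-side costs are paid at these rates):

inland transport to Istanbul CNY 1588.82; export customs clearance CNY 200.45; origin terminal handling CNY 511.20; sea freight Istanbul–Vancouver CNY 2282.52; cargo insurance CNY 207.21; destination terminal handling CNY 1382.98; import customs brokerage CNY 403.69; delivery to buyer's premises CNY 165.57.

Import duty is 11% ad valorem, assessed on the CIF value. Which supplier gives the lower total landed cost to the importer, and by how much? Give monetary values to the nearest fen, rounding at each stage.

Supplier B is cheaper by CNY 2836.72

Supplier A (EXW):
CIF value = EXW price + inland to port + export clearance + origin terminal + freight + insurance = 30753.31 + 1588.82 + 200.45 + 511.20 + 2282.52 + 207.21 = 35543.51
Import duty = 35543.51 × 11% = 3909.79
Buyer bears (A): 1588.82 + 200.45 + 511.20 + 2282.52 + 207.21 + 1382.98 + 403.69 + 165.57 = 6742.44
Landed cost (A) = invoice 30753.31 + 6742.44 + duty 3909.79 = 41405.54
Supplier B (FOB):
CIF value = FOB price + freight + insurance = 30498.18 + 2282.52 + 207.21 = 32987.91
Import duty = 32987.91 × 11% = 3628.67
Buyer bears (B): 2282.52 + 207.21 + 1382.98 + 403.69 + 165.57 = 4441.97
Landed cost (B) = invoice 30498.18 + 4441.97 + duty 3628.67 = 38568.82
Difference = |41405.54 − 38568.82| = 2836.72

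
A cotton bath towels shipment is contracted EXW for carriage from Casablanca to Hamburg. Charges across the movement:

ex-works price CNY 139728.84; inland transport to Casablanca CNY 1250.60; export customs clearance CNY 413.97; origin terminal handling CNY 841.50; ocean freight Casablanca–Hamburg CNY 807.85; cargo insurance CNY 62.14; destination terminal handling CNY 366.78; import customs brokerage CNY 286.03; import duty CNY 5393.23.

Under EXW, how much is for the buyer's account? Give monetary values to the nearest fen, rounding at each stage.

EXW: the seller makes goods available at their premises; the buyer bears all onward costs.
Seller's account: goods 139728.84 = 139728.84
Buyer's account: inland to port 1250.60 + export clearance 413.97 + origin terminal 841.50 + freight 807.85 + insurance 62.14 + destination terminal 366.78 + brokerage 286.03 + duty 5393.23 = 9422.10

Buyer's account: CNY 9422.10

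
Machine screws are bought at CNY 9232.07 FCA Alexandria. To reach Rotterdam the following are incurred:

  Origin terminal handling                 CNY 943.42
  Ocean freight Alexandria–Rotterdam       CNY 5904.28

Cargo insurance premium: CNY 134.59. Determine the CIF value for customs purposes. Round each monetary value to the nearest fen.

CIF value: CNY 16214.36

CIF = FCA price + pre-shipment costs + freight + insurance
CIF = 9232.07 + 943.42 + 5904.28 + 134.59 = 16214.36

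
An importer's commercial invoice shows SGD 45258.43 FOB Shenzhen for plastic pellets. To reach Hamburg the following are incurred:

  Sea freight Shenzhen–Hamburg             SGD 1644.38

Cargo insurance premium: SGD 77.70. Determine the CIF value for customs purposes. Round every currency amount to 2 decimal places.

CIF value: SGD 46980.51

CIF = FOB price + freight + insurance
CIF = 45258.43 + 1644.38 + 77.70 = 46980.51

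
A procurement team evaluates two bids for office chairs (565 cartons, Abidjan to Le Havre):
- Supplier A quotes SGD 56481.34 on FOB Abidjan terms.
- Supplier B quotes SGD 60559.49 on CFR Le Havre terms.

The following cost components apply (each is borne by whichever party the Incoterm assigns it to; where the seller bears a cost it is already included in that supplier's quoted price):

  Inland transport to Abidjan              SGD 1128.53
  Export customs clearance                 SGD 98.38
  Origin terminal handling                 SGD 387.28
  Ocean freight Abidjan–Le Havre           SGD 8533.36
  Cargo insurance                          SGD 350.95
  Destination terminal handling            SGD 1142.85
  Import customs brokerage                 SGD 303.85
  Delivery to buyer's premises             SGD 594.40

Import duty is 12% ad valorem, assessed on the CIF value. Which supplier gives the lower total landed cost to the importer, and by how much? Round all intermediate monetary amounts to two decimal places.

Supplier B is cheaper by SGD 4989.84

Supplier A (FOB):
CIF value = FOB price + freight + insurance = 56481.34 + 8533.36 + 350.95 = 65365.65
Import duty = 65365.65 × 12% = 7843.88
Buyer bears (A): 8533.36 + 350.95 + 1142.85 + 303.85 + 594.40 = 10925.41
Landed cost (A) = invoice 56481.34 + 10925.41 + duty 7843.88 = 75250.63
Supplier B (CFR):
CIF value = CFR price + insurance = 60559.49 + 350.95 = 60910.44
Import duty = 60910.44 × 12% = 7309.25
Buyer bears (B): 350.95 + 1142.85 + 303.85 + 594.40 = 2392.05
Landed cost (B) = invoice 60559.49 + 2392.05 + duty 7309.25 = 70260.79
Difference = |75250.63 − 70260.79| = 4989.84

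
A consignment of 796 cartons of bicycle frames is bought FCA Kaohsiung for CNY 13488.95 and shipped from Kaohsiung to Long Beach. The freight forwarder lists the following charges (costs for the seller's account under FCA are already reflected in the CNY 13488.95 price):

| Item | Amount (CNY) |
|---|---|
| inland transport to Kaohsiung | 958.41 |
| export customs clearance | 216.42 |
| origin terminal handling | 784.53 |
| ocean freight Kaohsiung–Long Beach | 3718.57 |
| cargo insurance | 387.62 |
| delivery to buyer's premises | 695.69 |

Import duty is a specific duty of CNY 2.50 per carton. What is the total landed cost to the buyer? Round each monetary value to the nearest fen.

Total landed cost: CNY 21065.36

FCA: the seller delivers export-cleared goods to the carrier; the buyer bears costs from that point.
Already in the invoice (seller's account under FCA): inland to port, export clearance — exclude.
CIF value = FCA price + origin terminal + freight + insurance = 13488.95 + 784.53 + 3718.57 + 387.62 = 18379.67
Import duty = 796 × 2.50 = 1990.00
Buyer bears: origin terminal 784.53 + freight 3718.57 + insurance 387.62 + delivery 695.69 + duty 1990.00 = 7576.41
Landed cost = invoice 13488.95 + 7576.41 = 21065.36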